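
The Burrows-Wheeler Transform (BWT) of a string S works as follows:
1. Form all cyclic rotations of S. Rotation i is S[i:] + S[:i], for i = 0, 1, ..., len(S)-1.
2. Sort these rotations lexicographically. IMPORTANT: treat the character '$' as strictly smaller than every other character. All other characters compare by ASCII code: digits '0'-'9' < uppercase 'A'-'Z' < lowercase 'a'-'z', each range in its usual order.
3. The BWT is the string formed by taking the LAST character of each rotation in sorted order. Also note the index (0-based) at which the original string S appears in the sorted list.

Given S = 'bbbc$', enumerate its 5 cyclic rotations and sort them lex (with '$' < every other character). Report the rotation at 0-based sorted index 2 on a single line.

Answer: bbc$b

Derivation:
All 5 rotations (rotation i = S[i:]+S[:i]):
  rot[0] = bbbc$
  rot[1] = bbc$b
  rot[2] = bc$bb
  rot[3] = c$bbb
  rot[4] = $bbbc
Sorted (with $ < everything):
  sorted[0] = $bbbc
  sorted[1] = bbbc$
  sorted[2] = bbc$b
  sorted[3] = bc$bb
  sorted[4] = c$bbb
sorted[2] = bbc$b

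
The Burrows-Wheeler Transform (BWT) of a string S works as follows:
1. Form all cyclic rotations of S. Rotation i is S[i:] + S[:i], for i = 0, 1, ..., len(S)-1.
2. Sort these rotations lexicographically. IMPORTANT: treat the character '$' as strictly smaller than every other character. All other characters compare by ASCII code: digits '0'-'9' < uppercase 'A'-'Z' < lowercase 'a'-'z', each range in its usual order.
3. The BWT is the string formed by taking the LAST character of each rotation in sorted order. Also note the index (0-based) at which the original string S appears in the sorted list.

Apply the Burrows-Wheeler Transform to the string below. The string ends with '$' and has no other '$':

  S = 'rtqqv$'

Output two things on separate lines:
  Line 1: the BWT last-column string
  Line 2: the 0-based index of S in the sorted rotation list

All 6 rotations (rotation i = S[i:]+S[:i]):
  rot[0] = rtqqv$
  rot[1] = tqqv$r
  rot[2] = qqv$rt
  rot[3] = qv$rtq
  rot[4] = v$rtqq
  rot[5] = $rtqqv
Sorted (with $ < everything):
  sorted[0] = $rtqqv  (last char: 'v')
  sorted[1] = qqv$rt  (last char: 't')
  sorted[2] = qv$rtq  (last char: 'q')
  sorted[3] = rtqqv$  (last char: '$')
  sorted[4] = tqqv$r  (last char: 'r')
  sorted[5] = v$rtqq  (last char: 'q')
Last column: vtq$rq
Original string S is at sorted index 3

Answer: vtq$rq
3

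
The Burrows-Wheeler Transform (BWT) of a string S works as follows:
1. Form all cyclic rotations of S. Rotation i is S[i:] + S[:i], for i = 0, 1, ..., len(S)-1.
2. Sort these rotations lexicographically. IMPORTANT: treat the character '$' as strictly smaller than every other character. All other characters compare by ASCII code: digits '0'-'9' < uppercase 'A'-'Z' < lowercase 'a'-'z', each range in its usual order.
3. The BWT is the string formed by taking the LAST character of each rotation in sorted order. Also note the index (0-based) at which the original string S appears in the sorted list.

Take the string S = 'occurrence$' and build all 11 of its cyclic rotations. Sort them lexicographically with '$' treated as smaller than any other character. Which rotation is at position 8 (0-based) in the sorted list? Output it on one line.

Answer: rence$occur

Derivation:
All 11 rotations (rotation i = S[i:]+S[:i]):
  rot[0] = occurrence$
  rot[1] = ccurrence$o
  rot[2] = currence$oc
  rot[3] = urrence$occ
  rot[4] = rrence$occu
  rot[5] = rence$occur
  rot[6] = ence$occurr
  rot[7] = nce$occurre
  rot[8] = ce$occurren
  rot[9] = e$occurrenc
  rot[10] = $occurrence
Sorted (with $ < everything):
  sorted[0] = $occurrence
  sorted[1] = ccurrence$o
  sorted[2] = ce$occurren
  sorted[3] = currence$oc
  sorted[4] = e$occurrenc
  sorted[5] = ence$occurr
  sorted[6] = nce$occurre
  sorted[7] = occurrence$
  sorted[8] = rence$occur
  sorted[9] = rrence$occu
  sorted[10] = urrence$occ
sorted[8] = rence$occur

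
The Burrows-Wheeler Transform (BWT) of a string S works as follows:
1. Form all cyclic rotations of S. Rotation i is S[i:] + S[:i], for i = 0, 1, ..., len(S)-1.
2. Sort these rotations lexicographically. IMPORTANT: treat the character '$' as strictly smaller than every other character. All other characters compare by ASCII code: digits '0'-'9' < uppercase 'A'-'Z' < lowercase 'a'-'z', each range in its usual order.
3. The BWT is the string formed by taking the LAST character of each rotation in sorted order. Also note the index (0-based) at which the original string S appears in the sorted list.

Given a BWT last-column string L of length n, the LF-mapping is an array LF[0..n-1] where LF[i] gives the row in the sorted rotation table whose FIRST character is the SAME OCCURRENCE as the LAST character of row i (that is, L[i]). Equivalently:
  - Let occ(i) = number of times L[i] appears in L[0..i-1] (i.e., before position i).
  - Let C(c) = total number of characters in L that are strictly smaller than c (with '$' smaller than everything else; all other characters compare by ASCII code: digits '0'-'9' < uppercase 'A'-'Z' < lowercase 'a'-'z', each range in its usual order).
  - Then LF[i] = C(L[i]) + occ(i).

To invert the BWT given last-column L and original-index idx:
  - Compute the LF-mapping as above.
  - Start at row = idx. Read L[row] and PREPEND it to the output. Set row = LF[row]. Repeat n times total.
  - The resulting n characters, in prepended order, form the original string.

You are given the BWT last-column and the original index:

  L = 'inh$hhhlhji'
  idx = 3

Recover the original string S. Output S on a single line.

Answer: hhjlinhhhi$

Derivation:
LF mapping: 6 10 1 0 2 3 4 9 5 8 7
Walk LF starting at row 3, prepending L[row]:
  step 1: row=3, L[3]='$', prepend. Next row=LF[3]=0
  step 2: row=0, L[0]='i', prepend. Next row=LF[0]=6
  step 3: row=6, L[6]='h', prepend. Next row=LF[6]=4
  step 4: row=4, L[4]='h', prepend. Next row=LF[4]=2
  step 5: row=2, L[2]='h', prepend. Next row=LF[2]=1
  step 6: row=1, L[1]='n', prepend. Next row=LF[1]=10
  step 7: row=10, L[10]='i', prepend. Next row=LF[10]=7
  step 8: row=7, L[7]='l', prepend. Next row=LF[7]=9
  step 9: row=9, L[9]='j', prepend. Next row=LF[9]=8
  step 10: row=8, L[8]='h', prepend. Next row=LF[8]=5
  step 11: row=5, L[5]='h', prepend. Next row=LF[5]=3
Reversed output: hhjlinhhhi$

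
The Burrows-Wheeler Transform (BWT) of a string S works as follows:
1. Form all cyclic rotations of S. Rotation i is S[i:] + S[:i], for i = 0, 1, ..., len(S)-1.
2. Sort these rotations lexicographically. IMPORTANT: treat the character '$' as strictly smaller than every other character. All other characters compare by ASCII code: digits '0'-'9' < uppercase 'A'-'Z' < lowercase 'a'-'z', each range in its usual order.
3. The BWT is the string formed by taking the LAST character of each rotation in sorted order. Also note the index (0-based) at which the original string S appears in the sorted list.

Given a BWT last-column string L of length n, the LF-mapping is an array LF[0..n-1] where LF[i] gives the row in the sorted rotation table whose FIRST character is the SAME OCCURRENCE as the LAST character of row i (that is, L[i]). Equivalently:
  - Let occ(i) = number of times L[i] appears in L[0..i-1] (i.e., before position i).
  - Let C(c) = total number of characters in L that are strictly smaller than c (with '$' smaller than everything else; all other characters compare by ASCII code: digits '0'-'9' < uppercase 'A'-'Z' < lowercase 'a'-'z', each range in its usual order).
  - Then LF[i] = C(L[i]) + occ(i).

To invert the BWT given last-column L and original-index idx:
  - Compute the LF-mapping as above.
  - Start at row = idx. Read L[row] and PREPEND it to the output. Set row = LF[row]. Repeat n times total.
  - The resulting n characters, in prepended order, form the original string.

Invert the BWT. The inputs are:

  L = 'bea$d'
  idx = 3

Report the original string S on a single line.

LF mapping: 2 4 1 0 3
Walk LF starting at row 3, prepending L[row]:
  step 1: row=3, L[3]='$', prepend. Next row=LF[3]=0
  step 2: row=0, L[0]='b', prepend. Next row=LF[0]=2
  step 3: row=2, L[2]='a', prepend. Next row=LF[2]=1
  step 4: row=1, L[1]='e', prepend. Next row=LF[1]=4
  step 5: row=4, L[4]='d', prepend. Next row=LF[4]=3
Reversed output: deab$

Answer: deab$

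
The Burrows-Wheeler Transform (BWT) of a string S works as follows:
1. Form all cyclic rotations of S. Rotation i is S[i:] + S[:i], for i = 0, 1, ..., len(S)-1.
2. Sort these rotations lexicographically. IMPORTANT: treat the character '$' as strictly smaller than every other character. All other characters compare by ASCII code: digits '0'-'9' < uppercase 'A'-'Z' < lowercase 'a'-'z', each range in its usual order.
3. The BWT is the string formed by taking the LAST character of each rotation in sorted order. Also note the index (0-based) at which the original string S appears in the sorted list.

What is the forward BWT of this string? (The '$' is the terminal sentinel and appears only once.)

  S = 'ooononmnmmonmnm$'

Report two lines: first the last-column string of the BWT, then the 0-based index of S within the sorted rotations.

All 16 rotations (rotation i = S[i:]+S[:i]):
  rot[0] = ooononmnmmonmnm$
  rot[1] = oononmnmmonmnm$o
  rot[2] = ononmnmmonmnm$oo
  rot[3] = nonmnmmonmnm$ooo
  rot[4] = onmnmmonmnm$ooon
  rot[5] = nmnmmonmnm$ooono
  rot[6] = mnmmonmnm$ooonon
  rot[7] = nmmonmnm$ooononm
  rot[8] = mmonmnm$ooononmn
  rot[9] = monmnm$ooononmnm
  rot[10] = onmnm$ooononmnmm
  rot[11] = nmnm$ooononmnmmo
  rot[12] = mnm$ooononmnmmon
  rot[13] = nm$ooononmnmmonm
  rot[14] = m$ooononmnmmonmn
  rot[15] = $ooononmnmmonmnm
Sorted (with $ < everything):
  sorted[0] = $ooononmnmmonmnm  (last char: 'm')
  sorted[1] = m$ooononmnmmonmn  (last char: 'n')
  sorted[2] = mmonmnm$ooononmn  (last char: 'n')
  sorted[3] = mnm$ooononmnmmon  (last char: 'n')
  sorted[4] = mnmmonmnm$ooonon  (last char: 'n')
  sorted[5] = monmnm$ooononmnm  (last char: 'm')
  sorted[6] = nm$ooononmnmmonm  (last char: 'm')
  sorted[7] = nmmonmnm$ooononm  (last char: 'm')
  sorted[8] = nmnm$ooononmnmmo  (last char: 'o')
  sorted[9] = nmnmmonmnm$ooono  (last char: 'o')
  sorted[10] = nonmnmmonmnm$ooo  (last char: 'o')
  sorted[11] = onmnm$ooononmnmm  (last char: 'm')
  sorted[12] = onmnmmonmnm$ooon  (last char: 'n')
  sorted[13] = ononmnmmonmnm$oo  (last char: 'o')
  sorted[14] = oononmnmmonmnm$o  (last char: 'o')
  sorted[15] = ooononmnmmonmnm$  (last char: '$')
Last column: mnnnnmmmooomnoo$
Original string S is at sorted index 15

Answer: mnnnnmmmooomnoo$
15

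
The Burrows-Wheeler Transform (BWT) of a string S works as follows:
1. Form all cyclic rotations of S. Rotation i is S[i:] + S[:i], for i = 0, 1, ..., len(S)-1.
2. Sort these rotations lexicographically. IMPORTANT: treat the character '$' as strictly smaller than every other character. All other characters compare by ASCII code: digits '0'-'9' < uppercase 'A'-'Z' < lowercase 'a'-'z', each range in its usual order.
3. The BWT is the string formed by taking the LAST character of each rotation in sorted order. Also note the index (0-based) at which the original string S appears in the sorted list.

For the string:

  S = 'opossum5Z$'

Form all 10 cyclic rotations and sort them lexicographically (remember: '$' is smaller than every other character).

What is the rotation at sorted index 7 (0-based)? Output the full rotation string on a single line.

Answer: ssum5Z$opo

Derivation:
All 10 rotations (rotation i = S[i:]+S[:i]):
  rot[0] = opossum5Z$
  rot[1] = possum5Z$o
  rot[2] = ossum5Z$op
  rot[3] = ssum5Z$opo
  rot[4] = sum5Z$opos
  rot[5] = um5Z$oposs
  rot[6] = m5Z$opossu
  rot[7] = 5Z$opossum
  rot[8] = Z$opossum5
  rot[9] = $opossum5Z
Sorted (with $ < everything):
  sorted[0] = $opossum5Z
  sorted[1] = 5Z$opossum
  sorted[2] = Z$opossum5
  sorted[3] = m5Z$opossu
  sorted[4] = opossum5Z$
  sorted[5] = ossum5Z$op
  sorted[6] = possum5Z$o
  sorted[7] = ssum5Z$opo
  sorted[8] = sum5Z$opos
  sorted[9] = um5Z$oposs
sorted[7] = ssum5Z$opo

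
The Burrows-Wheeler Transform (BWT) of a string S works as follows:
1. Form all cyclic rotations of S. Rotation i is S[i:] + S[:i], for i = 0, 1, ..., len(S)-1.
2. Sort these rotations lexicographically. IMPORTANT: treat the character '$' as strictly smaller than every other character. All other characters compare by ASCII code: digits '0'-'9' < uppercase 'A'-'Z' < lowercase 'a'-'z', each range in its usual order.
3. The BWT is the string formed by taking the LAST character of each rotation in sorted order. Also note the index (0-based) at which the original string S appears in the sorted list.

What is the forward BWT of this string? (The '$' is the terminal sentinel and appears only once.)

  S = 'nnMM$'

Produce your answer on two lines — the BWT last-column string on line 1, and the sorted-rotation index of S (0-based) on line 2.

All 5 rotations (rotation i = S[i:]+S[:i]):
  rot[0] = nnMM$
  rot[1] = nMM$n
  rot[2] = MM$nn
  rot[3] = M$nnM
  rot[4] = $nnMM
Sorted (with $ < everything):
  sorted[0] = $nnMM  (last char: 'M')
  sorted[1] = M$nnM  (last char: 'M')
  sorted[2] = MM$nn  (last char: 'n')
  sorted[3] = nMM$n  (last char: 'n')
  sorted[4] = nnMM$  (last char: '$')
Last column: MMnn$
Original string S is at sorted index 4

Answer: MMnn$
4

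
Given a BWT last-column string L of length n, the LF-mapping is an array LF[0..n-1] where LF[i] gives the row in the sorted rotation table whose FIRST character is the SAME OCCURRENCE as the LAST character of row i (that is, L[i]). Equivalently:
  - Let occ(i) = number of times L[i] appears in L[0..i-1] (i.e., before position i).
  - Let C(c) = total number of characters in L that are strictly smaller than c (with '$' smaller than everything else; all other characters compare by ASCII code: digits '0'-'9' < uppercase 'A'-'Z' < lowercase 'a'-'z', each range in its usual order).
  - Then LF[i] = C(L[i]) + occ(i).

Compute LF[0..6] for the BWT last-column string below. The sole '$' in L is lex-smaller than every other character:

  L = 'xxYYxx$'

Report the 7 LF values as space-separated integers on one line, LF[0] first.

Answer: 3 4 1 2 5 6 0

Derivation:
Char counts: '$':1, 'Y':2, 'x':4
C (first-col start): C('$')=0, C('Y')=1, C('x')=3
L[0]='x': occ=0, LF[0]=C('x')+0=3+0=3
L[1]='x': occ=1, LF[1]=C('x')+1=3+1=4
L[2]='Y': occ=0, LF[2]=C('Y')+0=1+0=1
L[3]='Y': occ=1, LF[3]=C('Y')+1=1+1=2
L[4]='x': occ=2, LF[4]=C('x')+2=3+2=5
L[5]='x': occ=3, LF[5]=C('x')+3=3+3=6
L[6]='$': occ=0, LF[6]=C('$')+0=0+0=0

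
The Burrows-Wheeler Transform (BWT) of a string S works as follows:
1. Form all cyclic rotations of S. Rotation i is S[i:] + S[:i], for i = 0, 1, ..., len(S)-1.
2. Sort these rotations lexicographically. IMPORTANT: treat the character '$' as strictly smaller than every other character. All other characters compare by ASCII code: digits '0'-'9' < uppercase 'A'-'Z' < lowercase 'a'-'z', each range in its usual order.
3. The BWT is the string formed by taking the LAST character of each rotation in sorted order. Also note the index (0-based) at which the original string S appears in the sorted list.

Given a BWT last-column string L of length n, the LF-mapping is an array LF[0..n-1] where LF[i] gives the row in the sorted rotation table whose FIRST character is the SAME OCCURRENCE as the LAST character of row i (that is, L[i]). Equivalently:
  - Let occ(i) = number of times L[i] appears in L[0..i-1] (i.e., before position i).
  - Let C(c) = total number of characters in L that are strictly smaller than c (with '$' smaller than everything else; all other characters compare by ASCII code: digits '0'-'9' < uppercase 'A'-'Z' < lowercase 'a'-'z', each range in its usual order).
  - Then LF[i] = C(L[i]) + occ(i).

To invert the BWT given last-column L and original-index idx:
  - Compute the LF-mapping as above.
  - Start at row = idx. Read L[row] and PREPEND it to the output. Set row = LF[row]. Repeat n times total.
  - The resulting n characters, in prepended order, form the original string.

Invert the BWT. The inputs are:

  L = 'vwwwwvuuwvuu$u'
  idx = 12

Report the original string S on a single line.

Answer: wuwuwuvuwvwuv$

Derivation:
LF mapping: 6 9 10 11 12 7 1 2 13 8 3 4 0 5
Walk LF starting at row 12, prepending L[row]:
  step 1: row=12, L[12]='$', prepend. Next row=LF[12]=0
  step 2: row=0, L[0]='v', prepend. Next row=LF[0]=6
  step 3: row=6, L[6]='u', prepend. Next row=LF[6]=1
  step 4: row=1, L[1]='w', prepend. Next row=LF[1]=9
  step 5: row=9, L[9]='v', prepend. Next row=LF[9]=8
  step 6: row=8, L[8]='w', prepend. Next row=LF[8]=13
  step 7: row=13, L[13]='u', prepend. Next row=LF[13]=5
  step 8: row=5, L[5]='v', prepend. Next row=LF[5]=7
  step 9: row=7, L[7]='u', prepend. Next row=LF[7]=2
  step 10: row=2, L[2]='w', prepend. Next row=LF[2]=10
  step 11: row=10, L[10]='u', prepend. Next row=LF[10]=3
  step 12: row=3, L[3]='w', prepend. Next row=LF[3]=11
  step 13: row=11, L[11]='u', prepend. Next row=LF[11]=4
  step 14: row=4, L[4]='w', prepend. Next row=LF[4]=12
Reversed output: wuwuwuvuwvwuv$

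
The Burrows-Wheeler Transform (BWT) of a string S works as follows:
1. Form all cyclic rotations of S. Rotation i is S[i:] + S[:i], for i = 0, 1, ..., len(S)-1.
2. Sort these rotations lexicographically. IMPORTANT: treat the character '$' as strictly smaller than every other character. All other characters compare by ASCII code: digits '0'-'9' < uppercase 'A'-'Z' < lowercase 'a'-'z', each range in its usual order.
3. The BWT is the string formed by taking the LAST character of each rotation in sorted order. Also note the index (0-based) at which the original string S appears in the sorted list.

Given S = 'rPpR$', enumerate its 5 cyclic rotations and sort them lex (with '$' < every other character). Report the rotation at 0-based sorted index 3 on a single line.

Answer: pR$rP

Derivation:
All 5 rotations (rotation i = S[i:]+S[:i]):
  rot[0] = rPpR$
  rot[1] = PpR$r
  rot[2] = pR$rP
  rot[3] = R$rPp
  rot[4] = $rPpR
Sorted (with $ < everything):
  sorted[0] = $rPpR
  sorted[1] = PpR$r
  sorted[2] = R$rPp
  sorted[3] = pR$rP
  sorted[4] = rPpR$
sorted[3] = pR$rP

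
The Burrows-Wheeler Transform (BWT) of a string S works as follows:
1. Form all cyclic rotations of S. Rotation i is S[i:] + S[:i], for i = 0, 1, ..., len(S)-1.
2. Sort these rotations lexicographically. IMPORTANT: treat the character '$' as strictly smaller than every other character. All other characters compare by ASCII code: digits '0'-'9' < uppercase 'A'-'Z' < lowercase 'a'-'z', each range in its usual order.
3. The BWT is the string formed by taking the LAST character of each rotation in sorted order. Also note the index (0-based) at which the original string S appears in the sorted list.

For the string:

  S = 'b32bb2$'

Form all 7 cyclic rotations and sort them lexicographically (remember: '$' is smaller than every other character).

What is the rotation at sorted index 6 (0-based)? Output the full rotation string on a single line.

Answer: bb2$b32

Derivation:
All 7 rotations (rotation i = S[i:]+S[:i]):
  rot[0] = b32bb2$
  rot[1] = 32bb2$b
  rot[2] = 2bb2$b3
  rot[3] = bb2$b32
  rot[4] = b2$b32b
  rot[5] = 2$b32bb
  rot[6] = $b32bb2
Sorted (with $ < everything):
  sorted[0] = $b32bb2
  sorted[1] = 2$b32bb
  sorted[2] = 2bb2$b3
  sorted[3] = 32bb2$b
  sorted[4] = b2$b32b
  sorted[5] = b32bb2$
  sorted[6] = bb2$b32
sorted[6] = bb2$b32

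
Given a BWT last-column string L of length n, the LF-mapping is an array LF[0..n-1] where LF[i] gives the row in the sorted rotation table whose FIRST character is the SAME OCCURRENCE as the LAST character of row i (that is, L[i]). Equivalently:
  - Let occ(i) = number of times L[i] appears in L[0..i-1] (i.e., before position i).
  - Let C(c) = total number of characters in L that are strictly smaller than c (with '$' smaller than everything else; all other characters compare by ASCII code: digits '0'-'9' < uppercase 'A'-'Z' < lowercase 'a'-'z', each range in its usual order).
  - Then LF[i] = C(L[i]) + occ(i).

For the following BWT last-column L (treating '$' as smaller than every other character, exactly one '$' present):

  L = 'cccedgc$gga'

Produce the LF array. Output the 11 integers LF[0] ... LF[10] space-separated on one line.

Char counts: '$':1, 'a':1, 'c':4, 'd':1, 'e':1, 'g':3
C (first-col start): C('$')=0, C('a')=1, C('c')=2, C('d')=6, C('e')=7, C('g')=8
L[0]='c': occ=0, LF[0]=C('c')+0=2+0=2
L[1]='c': occ=1, LF[1]=C('c')+1=2+1=3
L[2]='c': occ=2, LF[2]=C('c')+2=2+2=4
L[3]='e': occ=0, LF[3]=C('e')+0=7+0=7
L[4]='d': occ=0, LF[4]=C('d')+0=6+0=6
L[5]='g': occ=0, LF[5]=C('g')+0=8+0=8
L[6]='c': occ=3, LF[6]=C('c')+3=2+3=5
L[7]='$': occ=0, LF[7]=C('$')+0=0+0=0
L[8]='g': occ=1, LF[8]=C('g')+1=8+1=9
L[9]='g': occ=2, LF[9]=C('g')+2=8+2=10
L[10]='a': occ=0, LF[10]=C('a')+0=1+0=1

Answer: 2 3 4 7 6 8 5 0 9 10 1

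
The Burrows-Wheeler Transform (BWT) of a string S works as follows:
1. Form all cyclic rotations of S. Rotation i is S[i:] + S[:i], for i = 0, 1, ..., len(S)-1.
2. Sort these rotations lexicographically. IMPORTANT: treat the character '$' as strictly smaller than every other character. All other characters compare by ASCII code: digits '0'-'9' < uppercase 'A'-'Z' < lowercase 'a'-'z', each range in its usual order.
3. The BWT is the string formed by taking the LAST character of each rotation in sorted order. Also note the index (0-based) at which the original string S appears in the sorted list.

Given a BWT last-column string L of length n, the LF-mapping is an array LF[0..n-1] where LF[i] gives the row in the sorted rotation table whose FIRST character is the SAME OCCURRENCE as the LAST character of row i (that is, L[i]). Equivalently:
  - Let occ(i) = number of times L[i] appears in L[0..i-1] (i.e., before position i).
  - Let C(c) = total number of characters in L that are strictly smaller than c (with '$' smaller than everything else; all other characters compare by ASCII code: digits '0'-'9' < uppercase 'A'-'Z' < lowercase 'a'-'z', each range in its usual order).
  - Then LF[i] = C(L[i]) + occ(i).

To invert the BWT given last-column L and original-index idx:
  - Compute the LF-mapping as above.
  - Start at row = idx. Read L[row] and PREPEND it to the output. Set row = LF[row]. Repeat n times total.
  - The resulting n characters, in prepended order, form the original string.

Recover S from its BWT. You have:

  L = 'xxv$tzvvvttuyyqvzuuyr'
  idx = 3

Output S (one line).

LF mapping: 14 15 9 0 3 19 10 11 12 4 5 6 16 17 1 13 20 7 8 18 2
Walk LF starting at row 3, prepending L[row]:
  step 1: row=3, L[3]='$', prepend. Next row=LF[3]=0
  step 2: row=0, L[0]='x', prepend. Next row=LF[0]=14
  step 3: row=14, L[14]='q', prepend. Next row=LF[14]=1
  step 4: row=1, L[1]='x', prepend. Next row=LF[1]=15
  step 5: row=15, L[15]='v', prepend. Next row=LF[15]=13
  step 6: row=13, L[13]='y', prepend. Next row=LF[13]=17
  step 7: row=17, L[17]='u', prepend. Next row=LF[17]=7
  step 8: row=7, L[7]='v', prepend. Next row=LF[7]=11
  step 9: row=11, L[11]='u', prepend. Next row=LF[11]=6
  step 10: row=6, L[6]='v', prepend. Next row=LF[6]=10
  step 11: row=10, L[10]='t', prepend. Next row=LF[10]=5
  step 12: row=5, L[5]='z', prepend. Next row=LF[5]=19
  step 13: row=19, L[19]='y', prepend. Next row=LF[19]=18
  step 14: row=18, L[18]='u', prepend. Next row=LF[18]=8
  step 15: row=8, L[8]='v', prepend. Next row=LF[8]=12
  step 16: row=12, L[12]='y', prepend. Next row=LF[12]=16
  step 17: row=16, L[16]='z', prepend. Next row=LF[16]=20
  step 18: row=20, L[20]='r', prepend. Next row=LF[20]=2
  step 19: row=2, L[2]='v', prepend. Next row=LF[2]=9
  step 20: row=9, L[9]='t', prepend. Next row=LF[9]=4
  step 21: row=4, L[4]='t', prepend. Next row=LF[4]=3
Reversed output: ttvrzyvuyztvuvuyvxqx$

Answer: ttvrzyvuyztvuvuyvxqx$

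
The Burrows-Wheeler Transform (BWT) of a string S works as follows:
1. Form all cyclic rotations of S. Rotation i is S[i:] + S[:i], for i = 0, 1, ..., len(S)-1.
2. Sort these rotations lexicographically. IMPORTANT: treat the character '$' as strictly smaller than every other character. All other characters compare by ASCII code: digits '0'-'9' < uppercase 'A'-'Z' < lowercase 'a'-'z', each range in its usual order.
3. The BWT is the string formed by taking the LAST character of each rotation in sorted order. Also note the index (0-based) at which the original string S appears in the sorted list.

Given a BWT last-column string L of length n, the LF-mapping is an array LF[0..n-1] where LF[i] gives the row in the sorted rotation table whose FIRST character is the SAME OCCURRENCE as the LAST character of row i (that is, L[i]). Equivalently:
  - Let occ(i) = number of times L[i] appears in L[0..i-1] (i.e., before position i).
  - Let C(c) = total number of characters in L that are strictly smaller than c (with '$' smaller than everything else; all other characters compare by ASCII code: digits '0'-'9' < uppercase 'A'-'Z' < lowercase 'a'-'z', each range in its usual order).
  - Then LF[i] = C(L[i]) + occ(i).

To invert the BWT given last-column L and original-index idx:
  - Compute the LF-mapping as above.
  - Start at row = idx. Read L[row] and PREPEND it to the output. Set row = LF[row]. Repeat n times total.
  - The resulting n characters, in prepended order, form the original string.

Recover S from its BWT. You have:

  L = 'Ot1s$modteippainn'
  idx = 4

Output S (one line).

LF mapping: 2 15 1 14 0 8 11 4 16 5 6 12 13 3 7 9 10
Walk LF starting at row 4, prepending L[row]:
  step 1: row=4, L[4]='$', prepend. Next row=LF[4]=0
  step 2: row=0, L[0]='O', prepend. Next row=LF[0]=2
  step 3: row=2, L[2]='1', prepend. Next row=LF[2]=1
  step 4: row=1, L[1]='t', prepend. Next row=LF[1]=15
  step 5: row=15, L[15]='n', prepend. Next row=LF[15]=9
  step 6: row=9, L[9]='e', prepend. Next row=LF[9]=5
  step 7: row=5, L[5]='m', prepend. Next row=LF[5]=8
  step 8: row=8, L[8]='t', prepend. Next row=LF[8]=16
  step 9: row=16, L[16]='n', prepend. Next row=LF[16]=10
  step 10: row=10, L[10]='i', prepend. Next row=LF[10]=6
  step 11: row=6, L[6]='o', prepend. Next row=LF[6]=11
  step 12: row=11, L[11]='p', prepend. Next row=LF[11]=12
  step 13: row=12, L[12]='p', prepend. Next row=LF[12]=13
  step 14: row=13, L[13]='a', prepend. Next row=LF[13]=3
  step 15: row=3, L[3]='s', prepend. Next row=LF[3]=14
  step 16: row=14, L[14]='i', prepend. Next row=LF[14]=7
  step 17: row=7, L[7]='d', prepend. Next row=LF[7]=4
Reversed output: disappointment1O$

Answer: disappointment1O$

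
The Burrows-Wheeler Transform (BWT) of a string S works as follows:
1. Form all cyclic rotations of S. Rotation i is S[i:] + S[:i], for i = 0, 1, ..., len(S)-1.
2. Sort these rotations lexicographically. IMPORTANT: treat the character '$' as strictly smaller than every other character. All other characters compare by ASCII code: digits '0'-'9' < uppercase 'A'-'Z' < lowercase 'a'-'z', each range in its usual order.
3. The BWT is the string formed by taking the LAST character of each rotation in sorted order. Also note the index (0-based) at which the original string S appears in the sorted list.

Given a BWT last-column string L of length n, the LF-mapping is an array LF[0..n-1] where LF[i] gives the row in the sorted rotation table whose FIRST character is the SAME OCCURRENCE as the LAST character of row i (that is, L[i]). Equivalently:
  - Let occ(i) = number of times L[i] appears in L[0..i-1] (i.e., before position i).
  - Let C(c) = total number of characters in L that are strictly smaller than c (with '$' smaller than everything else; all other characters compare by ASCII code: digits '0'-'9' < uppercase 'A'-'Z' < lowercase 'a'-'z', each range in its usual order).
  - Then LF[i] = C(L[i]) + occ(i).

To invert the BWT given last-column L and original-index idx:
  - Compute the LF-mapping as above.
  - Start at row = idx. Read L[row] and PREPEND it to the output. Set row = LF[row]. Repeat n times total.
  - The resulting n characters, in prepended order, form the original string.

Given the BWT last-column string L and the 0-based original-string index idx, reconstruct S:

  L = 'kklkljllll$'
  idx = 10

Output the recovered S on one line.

LF mapping: 2 3 5 4 6 1 7 8 9 10 0
Walk LF starting at row 10, prepending L[row]:
  step 1: row=10, L[10]='$', prepend. Next row=LF[10]=0
  step 2: row=0, L[0]='k', prepend. Next row=LF[0]=2
  step 3: row=2, L[2]='l', prepend. Next row=LF[2]=5
  step 4: row=5, L[5]='j', prepend. Next row=LF[5]=1
  step 5: row=1, L[1]='k', prepend. Next row=LF[1]=3
  step 6: row=3, L[3]='k', prepend. Next row=LF[3]=4
  step 7: row=4, L[4]='l', prepend. Next row=LF[4]=6
  step 8: row=6, L[6]='l', prepend. Next row=LF[6]=7
  step 9: row=7, L[7]='l', prepend. Next row=LF[7]=8
  step 10: row=8, L[8]='l', prepend. Next row=LF[8]=9
  step 11: row=9, L[9]='l', prepend. Next row=LF[9]=10
Reversed output: lllllkkjlk$

Answer: lllllkkjlk$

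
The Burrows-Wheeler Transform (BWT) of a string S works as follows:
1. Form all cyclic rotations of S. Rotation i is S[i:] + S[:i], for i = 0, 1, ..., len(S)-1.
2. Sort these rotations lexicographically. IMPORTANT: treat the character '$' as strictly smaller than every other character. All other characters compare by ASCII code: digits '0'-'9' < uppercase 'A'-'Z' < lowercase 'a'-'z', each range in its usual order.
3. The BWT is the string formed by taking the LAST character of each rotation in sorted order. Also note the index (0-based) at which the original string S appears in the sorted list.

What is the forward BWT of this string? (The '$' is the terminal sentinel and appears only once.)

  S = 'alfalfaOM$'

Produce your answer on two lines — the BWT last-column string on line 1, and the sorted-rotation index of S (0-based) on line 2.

Answer: MOaff$llaa
5

Derivation:
All 10 rotations (rotation i = S[i:]+S[:i]):
  rot[0] = alfalfaOM$
  rot[1] = lfalfaOM$a
  rot[2] = falfaOM$al
  rot[3] = alfaOM$alf
  rot[4] = lfaOM$alfa
  rot[5] = faOM$alfal
  rot[6] = aOM$alfalf
  rot[7] = OM$alfalfa
  rot[8] = M$alfalfaO
  rot[9] = $alfalfaOM
Sorted (with $ < everything):
  sorted[0] = $alfalfaOM  (last char: 'M')
  sorted[1] = M$alfalfaO  (last char: 'O')
  sorted[2] = OM$alfalfa  (last char: 'a')
  sorted[3] = aOM$alfalf  (last char: 'f')
  sorted[4] = alfaOM$alf  (last char: 'f')
  sorted[5] = alfalfaOM$  (last char: '$')
  sorted[6] = faOM$alfal  (last char: 'l')
  sorted[7] = falfaOM$al  (last char: 'l')
  sorted[8] = lfaOM$alfa  (last char: 'a')
  sorted[9] = lfalfaOM$a  (last char: 'a')
Last column: MOaff$llaa
Original string S is at sorted index 5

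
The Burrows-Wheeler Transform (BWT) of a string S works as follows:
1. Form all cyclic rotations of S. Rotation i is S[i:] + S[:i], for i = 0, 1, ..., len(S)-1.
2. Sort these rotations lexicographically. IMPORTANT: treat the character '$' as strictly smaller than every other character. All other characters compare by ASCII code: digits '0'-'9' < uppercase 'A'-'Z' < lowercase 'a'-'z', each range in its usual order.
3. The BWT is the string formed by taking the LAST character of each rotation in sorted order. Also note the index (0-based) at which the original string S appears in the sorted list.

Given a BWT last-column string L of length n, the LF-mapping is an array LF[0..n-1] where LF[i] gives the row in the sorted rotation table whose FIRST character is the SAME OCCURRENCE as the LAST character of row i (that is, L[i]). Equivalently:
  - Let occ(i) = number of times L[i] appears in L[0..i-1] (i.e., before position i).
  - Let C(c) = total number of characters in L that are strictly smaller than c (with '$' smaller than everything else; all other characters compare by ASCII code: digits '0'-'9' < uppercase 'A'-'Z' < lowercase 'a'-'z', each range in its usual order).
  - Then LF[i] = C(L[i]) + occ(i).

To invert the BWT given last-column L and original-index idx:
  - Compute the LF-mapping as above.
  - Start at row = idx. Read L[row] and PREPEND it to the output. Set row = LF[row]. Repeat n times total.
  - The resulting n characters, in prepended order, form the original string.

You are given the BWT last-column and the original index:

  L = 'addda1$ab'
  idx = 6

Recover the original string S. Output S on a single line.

Answer: d1bdaada$

Derivation:
LF mapping: 2 6 7 8 3 1 0 4 5
Walk LF starting at row 6, prepending L[row]:
  step 1: row=6, L[6]='$', prepend. Next row=LF[6]=0
  step 2: row=0, L[0]='a', prepend. Next row=LF[0]=2
  step 3: row=2, L[2]='d', prepend. Next row=LF[2]=7
  step 4: row=7, L[7]='a', prepend. Next row=LF[7]=4
  step 5: row=4, L[4]='a', prepend. Next row=LF[4]=3
  step 6: row=3, L[3]='d', prepend. Next row=LF[3]=8
  step 7: row=8, L[8]='b', prepend. Next row=LF[8]=5
  step 8: row=5, L[5]='1', prepend. Next row=LF[5]=1
  step 9: row=1, L[1]='d', prepend. Next row=LF[1]=6
Reversed output: d1bdaada$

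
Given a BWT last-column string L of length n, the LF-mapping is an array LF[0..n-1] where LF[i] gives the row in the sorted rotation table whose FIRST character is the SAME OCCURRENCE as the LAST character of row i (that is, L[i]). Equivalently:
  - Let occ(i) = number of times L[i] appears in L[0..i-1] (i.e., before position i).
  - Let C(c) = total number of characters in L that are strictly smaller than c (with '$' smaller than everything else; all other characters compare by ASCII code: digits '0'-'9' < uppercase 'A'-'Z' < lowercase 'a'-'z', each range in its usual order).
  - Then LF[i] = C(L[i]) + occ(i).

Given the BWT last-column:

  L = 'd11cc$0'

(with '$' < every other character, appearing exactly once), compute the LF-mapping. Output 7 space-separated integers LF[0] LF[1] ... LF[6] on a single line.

Char counts: '$':1, '0':1, '1':2, 'c':2, 'd':1
C (first-col start): C('$')=0, C('0')=1, C('1')=2, C('c')=4, C('d')=6
L[0]='d': occ=0, LF[0]=C('d')+0=6+0=6
L[1]='1': occ=0, LF[1]=C('1')+0=2+0=2
L[2]='1': occ=1, LF[2]=C('1')+1=2+1=3
L[3]='c': occ=0, LF[3]=C('c')+0=4+0=4
L[4]='c': occ=1, LF[4]=C('c')+1=4+1=5
L[5]='$': occ=0, LF[5]=C('$')+0=0+0=0
L[6]='0': occ=0, LF[6]=C('0')+0=1+0=1

Answer: 6 2 3 4 5 0 1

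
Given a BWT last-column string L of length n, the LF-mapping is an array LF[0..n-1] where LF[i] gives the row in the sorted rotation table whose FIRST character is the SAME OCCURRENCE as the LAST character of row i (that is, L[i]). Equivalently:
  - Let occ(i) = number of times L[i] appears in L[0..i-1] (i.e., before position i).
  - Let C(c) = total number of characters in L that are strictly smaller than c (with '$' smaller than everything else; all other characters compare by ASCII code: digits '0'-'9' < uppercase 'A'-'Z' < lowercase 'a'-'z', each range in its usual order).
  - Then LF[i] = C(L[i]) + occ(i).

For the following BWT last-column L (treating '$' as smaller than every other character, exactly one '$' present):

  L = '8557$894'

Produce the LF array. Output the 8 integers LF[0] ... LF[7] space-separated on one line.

Char counts: '$':1, '4':1, '5':2, '7':1, '8':2, '9':1
C (first-col start): C('$')=0, C('4')=1, C('5')=2, C('7')=4, C('8')=5, C('9')=7
L[0]='8': occ=0, LF[0]=C('8')+0=5+0=5
L[1]='5': occ=0, LF[1]=C('5')+0=2+0=2
L[2]='5': occ=1, LF[2]=C('5')+1=2+1=3
L[3]='7': occ=0, LF[3]=C('7')+0=4+0=4
L[4]='$': occ=0, LF[4]=C('$')+0=0+0=0
L[5]='8': occ=1, LF[5]=C('8')+1=5+1=6
L[6]='9': occ=0, LF[6]=C('9')+0=7+0=7
L[7]='4': occ=0, LF[7]=C('4')+0=1+0=1

Answer: 5 2 3 4 0 6 7 1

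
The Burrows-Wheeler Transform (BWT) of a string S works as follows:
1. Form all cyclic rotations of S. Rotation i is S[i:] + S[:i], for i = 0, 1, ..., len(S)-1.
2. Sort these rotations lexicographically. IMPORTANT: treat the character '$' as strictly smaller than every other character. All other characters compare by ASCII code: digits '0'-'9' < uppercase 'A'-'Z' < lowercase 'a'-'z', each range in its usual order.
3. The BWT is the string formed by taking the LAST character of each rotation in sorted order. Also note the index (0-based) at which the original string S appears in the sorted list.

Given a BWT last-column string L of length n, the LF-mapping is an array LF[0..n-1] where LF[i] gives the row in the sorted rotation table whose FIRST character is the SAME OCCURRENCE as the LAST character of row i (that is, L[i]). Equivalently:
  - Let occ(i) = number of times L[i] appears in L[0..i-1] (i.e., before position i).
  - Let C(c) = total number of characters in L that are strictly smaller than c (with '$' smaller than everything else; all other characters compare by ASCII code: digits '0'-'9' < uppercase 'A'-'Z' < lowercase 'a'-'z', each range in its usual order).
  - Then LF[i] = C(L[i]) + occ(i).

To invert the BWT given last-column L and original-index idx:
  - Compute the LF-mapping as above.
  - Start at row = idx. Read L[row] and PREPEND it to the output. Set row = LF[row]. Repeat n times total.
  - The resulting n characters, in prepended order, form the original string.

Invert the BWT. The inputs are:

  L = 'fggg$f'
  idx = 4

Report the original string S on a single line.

Answer: gfggf$

Derivation:
LF mapping: 1 3 4 5 0 2
Walk LF starting at row 4, prepending L[row]:
  step 1: row=4, L[4]='$', prepend. Next row=LF[4]=0
  step 2: row=0, L[0]='f', prepend. Next row=LF[0]=1
  step 3: row=1, L[1]='g', prepend. Next row=LF[1]=3
  step 4: row=3, L[3]='g', prepend. Next row=LF[3]=5
  step 5: row=5, L[5]='f', prepend. Next row=LF[5]=2
  step 6: row=2, L[2]='g', prepend. Next row=LF[2]=4
Reversed output: gfggf$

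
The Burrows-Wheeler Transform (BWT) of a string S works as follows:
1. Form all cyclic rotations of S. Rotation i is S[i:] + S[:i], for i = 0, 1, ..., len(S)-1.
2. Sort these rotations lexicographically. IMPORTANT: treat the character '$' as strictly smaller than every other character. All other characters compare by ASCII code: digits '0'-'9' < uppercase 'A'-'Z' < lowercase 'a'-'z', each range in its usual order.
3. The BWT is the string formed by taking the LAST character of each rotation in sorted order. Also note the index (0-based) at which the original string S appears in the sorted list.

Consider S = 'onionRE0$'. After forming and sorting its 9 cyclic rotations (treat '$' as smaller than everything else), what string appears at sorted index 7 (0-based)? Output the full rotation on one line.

All 9 rotations (rotation i = S[i:]+S[:i]):
  rot[0] = onionRE0$
  rot[1] = nionRE0$o
  rot[2] = ionRE0$on
  rot[3] = onRE0$oni
  rot[4] = nRE0$onio
  rot[5] = RE0$onion
  rot[6] = E0$onionR
  rot[7] = 0$onionRE
  rot[8] = $onionRE0
Sorted (with $ < everything):
  sorted[0] = $onionRE0
  sorted[1] = 0$onionRE
  sorted[2] = E0$onionR
  sorted[3] = RE0$onion
  sorted[4] = ionRE0$on
  sorted[5] = nRE0$onio
  sorted[6] = nionRE0$o
  sorted[7] = onRE0$oni
  sorted[8] = onionRE0$
sorted[7] = onRE0$oni

Answer: onRE0$oni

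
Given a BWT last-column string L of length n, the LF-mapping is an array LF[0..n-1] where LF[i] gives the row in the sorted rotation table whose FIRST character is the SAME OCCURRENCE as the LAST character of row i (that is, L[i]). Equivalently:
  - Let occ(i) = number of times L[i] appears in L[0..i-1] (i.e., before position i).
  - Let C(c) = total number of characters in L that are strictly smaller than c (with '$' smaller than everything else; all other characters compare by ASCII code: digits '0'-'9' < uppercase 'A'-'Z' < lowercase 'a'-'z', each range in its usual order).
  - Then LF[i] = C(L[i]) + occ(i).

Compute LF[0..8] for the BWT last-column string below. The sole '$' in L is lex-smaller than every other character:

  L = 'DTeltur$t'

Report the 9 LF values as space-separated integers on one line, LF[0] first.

Answer: 1 2 3 4 6 8 5 0 7

Derivation:
Char counts: '$':1, 'D':1, 'T':1, 'e':1, 'l':1, 'r':1, 't':2, 'u':1
C (first-col start): C('$')=0, C('D')=1, C('T')=2, C('e')=3, C('l')=4, C('r')=5, C('t')=6, C('u')=8
L[0]='D': occ=0, LF[0]=C('D')+0=1+0=1
L[1]='T': occ=0, LF[1]=C('T')+0=2+0=2
L[2]='e': occ=0, LF[2]=C('e')+0=3+0=3
L[3]='l': occ=0, LF[3]=C('l')+0=4+0=4
L[4]='t': occ=0, LF[4]=C('t')+0=6+0=6
L[5]='u': occ=0, LF[5]=C('u')+0=8+0=8
L[6]='r': occ=0, LF[6]=C('r')+0=5+0=5
L[7]='$': occ=0, LF[7]=C('$')+0=0+0=0
L[8]='t': occ=1, LF[8]=C('t')+1=6+1=7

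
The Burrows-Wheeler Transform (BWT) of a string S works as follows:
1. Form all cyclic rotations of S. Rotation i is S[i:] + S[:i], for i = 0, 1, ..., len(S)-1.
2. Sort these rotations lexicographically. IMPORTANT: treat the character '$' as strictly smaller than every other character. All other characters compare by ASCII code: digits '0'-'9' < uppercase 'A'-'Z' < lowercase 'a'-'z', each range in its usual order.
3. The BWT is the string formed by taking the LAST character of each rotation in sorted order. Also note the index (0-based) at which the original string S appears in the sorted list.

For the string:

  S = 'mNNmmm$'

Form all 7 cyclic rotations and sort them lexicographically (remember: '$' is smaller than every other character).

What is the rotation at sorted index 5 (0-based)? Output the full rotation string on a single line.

All 7 rotations (rotation i = S[i:]+S[:i]):
  rot[0] = mNNmmm$
  rot[1] = NNmmm$m
  rot[2] = Nmmm$mN
  rot[3] = mmm$mNN
  rot[4] = mm$mNNm
  rot[5] = m$mNNmm
  rot[6] = $mNNmmm
Sorted (with $ < everything):
  sorted[0] = $mNNmmm
  sorted[1] = NNmmm$m
  sorted[2] = Nmmm$mN
  sorted[3] = m$mNNmm
  sorted[4] = mNNmmm$
  sorted[5] = mm$mNNm
  sorted[6] = mmm$mNN
sorted[5] = mm$mNNm

Answer: mm$mNNm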